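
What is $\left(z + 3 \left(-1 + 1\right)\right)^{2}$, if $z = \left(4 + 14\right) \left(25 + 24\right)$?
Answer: $777924$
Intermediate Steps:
$z = 882$ ($z = 18 \cdot 49 = 882$)
$\left(z + 3 \left(-1 + 1\right)\right)^{2} = \left(882 + 3 \left(-1 + 1\right)\right)^{2} = \left(882 + 3 \cdot 0\right)^{2} = \left(882 + 0\right)^{2} = 882^{2} = 777924$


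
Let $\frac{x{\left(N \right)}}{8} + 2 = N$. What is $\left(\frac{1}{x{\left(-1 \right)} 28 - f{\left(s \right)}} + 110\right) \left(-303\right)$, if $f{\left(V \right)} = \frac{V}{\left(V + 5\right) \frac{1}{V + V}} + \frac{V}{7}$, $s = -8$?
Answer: $- \frac{439682997}{13192} \approx -33330.0$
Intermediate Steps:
$x{\left(N \right)} = -16 + 8 N$
$f{\left(V \right)} = \frac{V}{7} + \frac{2 V^{2}}{5 + V}$ ($f{\left(V \right)} = \frac{V}{\left(5 + V\right) \frac{1}{2 V}} + V \frac{1}{7} = \frac{V}{\left(5 + V\right) \frac{1}{2 V}} + \frac{V}{7} = \frac{V}{\frac{1}{2} \frac{1}{V} \left(5 + V\right)} + \frac{V}{7} = V \frac{2 V}{5 + V} + \frac{V}{7} = \frac{2 V^{2}}{5 + V} + \frac{V}{7} = \frac{V}{7} + \frac{2 V^{2}}{5 + V}$)
$\left(\frac{1}{x{\left(-1 \right)} 28 - f{\left(s \right)}} + 110\right) \left(-303\right) = \left(\frac{1}{\left(-16 + 8 \left(-1\right)\right) 28 - \frac{5}{7} \left(-8\right) \frac{1}{5 - 8} \left(1 + 3 \left(-8\right)\right)} + 110\right) \left(-303\right) = \left(\frac{1}{\left(-16 - 8\right) 28 - \frac{5}{7} \left(-8\right) \frac{1}{-3} \left(1 - 24\right)} + 110\right) \left(-303\right) = \left(\frac{1}{\left(-24\right) 28 - \frac{5}{7} \left(-8\right) \left(- \frac{1}{3}\right) \left(-23\right)} + 110\right) \left(-303\right) = \left(\frac{1}{-672 - - \frac{920}{21}} + 110\right) \left(-303\right) = \left(\frac{1}{-672 + \frac{920}{21}} + 110\right) \left(-303\right) = \left(\frac{1}{- \frac{13192}{21}} + 110\right) \left(-303\right) = \left(- \frac{21}{13192} + 110\right) \left(-303\right) = \frac{1451099}{13192} \left(-303\right) = - \frac{439682997}{13192}$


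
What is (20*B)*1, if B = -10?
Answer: -200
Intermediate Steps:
(20*B)*1 = (20*(-10))*1 = -200*1 = -200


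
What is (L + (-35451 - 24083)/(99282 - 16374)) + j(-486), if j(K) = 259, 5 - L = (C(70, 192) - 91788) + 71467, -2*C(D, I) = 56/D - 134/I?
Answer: 136528470221/6632640 ≈ 20584.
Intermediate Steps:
C(D, I) = -28/D + 67/I (C(D, I) = -(56/D - 134/I)/2 = -(-134/I + 56/D)/2 = -28/D + 67/I)
L = 19513009/960 (L = 5 - (((-28/70 + 67/192) - 91788) + 71467) = 5 - (((-28*1/70 + 67*(1/192)) - 91788) + 71467) = 5 - (((-⅖ + 67/192) - 91788) + 71467) = 5 - ((-49/960 - 91788) + 71467) = 5 - (-88116529/960 + 71467) = 5 - 1*(-19508209/960) = 5 + 19508209/960 = 19513009/960 ≈ 20326.)
(L + (-35451 - 24083)/(99282 - 16374)) + j(-486) = (19513009/960 + (-35451 - 24083)/(99282 - 16374)) + 259 = (19513009/960 - 59534/82908) + 259 = (19513009/960 - 59534*1/82908) + 259 = (19513009/960 - 29767/41454) + 259 = 134810616461/6632640 + 259 = 136528470221/6632640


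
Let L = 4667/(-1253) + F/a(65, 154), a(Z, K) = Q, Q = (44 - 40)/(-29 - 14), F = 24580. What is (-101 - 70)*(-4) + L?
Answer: -330234070/1253 ≈ -2.6355e+5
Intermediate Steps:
Q = -4/43 (Q = 4/(-43) = 4*(-1/43) = -4/43 ≈ -0.093023)
a(Z, K) = -4/43
L = -331091122/1253 (L = 4667/(-1253) + 24580/(-4/43) = 4667*(-1/1253) + 24580*(-43/4) = -4667/1253 - 264235 = -331091122/1253 ≈ -2.6424e+5)
(-101 - 70)*(-4) + L = (-101 - 70)*(-4) - 331091122/1253 = -171*(-4) - 331091122/1253 = 684 - 331091122/1253 = -330234070/1253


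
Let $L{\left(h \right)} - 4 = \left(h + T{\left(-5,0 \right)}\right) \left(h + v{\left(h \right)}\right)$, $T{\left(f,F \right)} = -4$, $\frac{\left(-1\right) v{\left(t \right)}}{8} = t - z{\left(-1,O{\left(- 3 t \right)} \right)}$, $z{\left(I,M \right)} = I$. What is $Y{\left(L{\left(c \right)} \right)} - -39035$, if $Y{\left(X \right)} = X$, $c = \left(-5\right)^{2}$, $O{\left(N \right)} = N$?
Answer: $35196$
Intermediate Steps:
$c = 25$
$v{\left(t \right)} = -8 - 8 t$ ($v{\left(t \right)} = - 8 \left(t - -1\right) = - 8 \left(t + 1\right) = - 8 \left(1 + t\right) = -8 - 8 t$)
$L{\left(h \right)} = 4 + \left(-8 - 7 h\right) \left(-4 + h\right)$ ($L{\left(h \right)} = 4 + \left(h - 4\right) \left(h - \left(8 + 8 h\right)\right) = 4 + \left(-4 + h\right) \left(-8 - 7 h\right) = 4 + \left(-8 - 7 h\right) \left(-4 + h\right)$)
$Y{\left(L{\left(c \right)} \right)} - -39035 = \left(36 - 7 \cdot 25^{2} + 20 \cdot 25\right) - -39035 = \left(36 - 4375 + 500\right) + 39035 = -3839 + 39035 = 35196$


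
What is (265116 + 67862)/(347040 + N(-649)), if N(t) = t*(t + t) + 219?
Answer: 332978/1189661 ≈ 0.27989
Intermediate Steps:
N(t) = 219 + 2*t² (N(t) = t*(2*t) + 219 = 2*t² + 219 = 219 + 2*t²)
(265116 + 67862)/(347040 + N(-649)) = (265116 + 67862)/(347040 + (219 + 2*(-649)²)) = 332978/(347040 + (219 + 2*421201)) = 332978/(347040 + (219 + 842402)) = 332978/(347040 + 842621) = 332978/1189661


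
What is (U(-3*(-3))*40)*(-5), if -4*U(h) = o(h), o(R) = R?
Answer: 450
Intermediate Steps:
U(h) = -h/4
(U(-3*(-3))*40)*(-5) = (-(-3)*(-3)/4*40)*(-5) = (-¼*9*40)*(-5) = -9/4*40*(-5) = -90*(-5) = 450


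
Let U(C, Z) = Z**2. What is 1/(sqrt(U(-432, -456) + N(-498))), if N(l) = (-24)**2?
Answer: sqrt(362)/8688 ≈ 0.0021900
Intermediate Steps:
N(l) = 576
1/(sqrt(U(-432, -456) + N(-498))) = 1/(sqrt((-456)**2 + 576)) = 1/(sqrt(207936 + 576)) = 1/(sqrt(208512)) = 1/(24*sqrt(362)) = sqrt(362)/8688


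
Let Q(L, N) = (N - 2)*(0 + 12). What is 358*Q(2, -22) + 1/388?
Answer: -40004351/388 ≈ -1.0310e+5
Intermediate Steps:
Q(L, N) = -24 + 12*N (Q(L, N) = (-2 + N)*12 = -24 + 12*N)
358*Q(2, -22) + 1/388 = 358*(-24 + 12*(-22)) + 1/388 = 358*(-24 - 264) + 1/388 = 358*(-288) + 1/388 = -103104 + 1/388 = -40004351/388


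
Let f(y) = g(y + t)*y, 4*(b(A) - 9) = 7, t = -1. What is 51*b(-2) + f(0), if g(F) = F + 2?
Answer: 2193/4 ≈ 548.25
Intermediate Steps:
b(A) = 43/4 (b(A) = 9 + (1/4)*7 = 9 + 7/4 = 43/4)
g(F) = 2 + F
f(y) = y*(1 + y) (f(y) = (2 + (y - 1))*y = (2 + (-1 + y))*y = (1 + y)*y = y*(1 + y))
51*b(-2) + f(0) = 51*(43/4) + 0*(1 + 0) = 2193/4 + 0*1 = 2193/4 + 0 = 2193/4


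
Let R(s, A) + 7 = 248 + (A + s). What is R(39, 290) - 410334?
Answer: -409764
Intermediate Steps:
R(s, A) = 241 + A + s (R(s, A) = -7 + (248 + (A + s)) = -7 + (248 + A + s) = 241 + A + s)
R(39, 290) - 410334 = (241 + 290 + 39) - 410334 = 570 - 410334 = -409764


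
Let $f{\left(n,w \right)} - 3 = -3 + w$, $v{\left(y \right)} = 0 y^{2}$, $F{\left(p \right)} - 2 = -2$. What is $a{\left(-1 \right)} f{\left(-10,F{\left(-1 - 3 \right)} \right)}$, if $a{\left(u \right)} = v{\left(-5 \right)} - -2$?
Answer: $0$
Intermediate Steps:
$F{\left(p \right)} = 0$ ($F{\left(p \right)} = 2 - 2 = 0$)
$v{\left(y \right)} = 0$
$f{\left(n,w \right)} = w$ ($f{\left(n,w \right)} = 3 + \left(-3 + w\right) = w$)
$a{\left(u \right)} = 2$ ($a{\left(u \right)} = 0 - -2 = 0 + 2 = 2$)
$a{\left(-1 \right)} f{\left(-10,F{\left(-1 - 3 \right)} \right)} = 2 \cdot 0 = 0$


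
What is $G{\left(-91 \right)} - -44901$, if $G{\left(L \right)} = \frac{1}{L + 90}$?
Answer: $44900$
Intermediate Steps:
$G{\left(L \right)} = \frac{1}{90 + L}$
$G{\left(-91 \right)} - -44901 = \frac{1}{90 - 91} - -44901 = \frac{1}{-1} + 44901 = -1 + 44901 = 44900$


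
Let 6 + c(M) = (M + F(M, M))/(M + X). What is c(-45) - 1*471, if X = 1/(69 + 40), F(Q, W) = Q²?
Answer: -638757/1226 ≈ -521.01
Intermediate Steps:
X = 1/109 ≈ 0.0091743
c(M) = -6 + (M + M²)/(1/109 + M) (c(M) = -6 + (M + M²)/(M + 1/109) = -6 + (M + M²)/(1/109 + M))
c(-45) - 1*471 = (-6 - 545*(-45) + 109*(-45)²)/(1 + 109*(-45)) - 1*471 = (-6 + 24525 + 109*2025)/(1 - 4905) - 471 = (-6 + 24525 + 220725)/(-4904) - 471 = -1/4904*245244 - 471 = -61311/1226 - 471 = -638757/1226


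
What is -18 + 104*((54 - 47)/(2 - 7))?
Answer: -818/5 ≈ -163.60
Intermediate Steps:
-18 + 104*((54 - 47)/(2 - 7)) = -18 + 104*(7/(-5)) = -18 + 104*(7*(-⅕)) = -18 + 104*(-7/5) = -18 - 728/5 = -818/5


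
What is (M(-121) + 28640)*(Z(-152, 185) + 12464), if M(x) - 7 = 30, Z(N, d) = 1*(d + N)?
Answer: 358376469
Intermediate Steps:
Z(N, d) = N + d (Z(N, d) = 1*(N + d) = N + d)
M(x) = 37 (M(x) = 7 + 30 = 37)
(M(-121) + 28640)*(Z(-152, 185) + 12464) = (37 + 28640)*((-152 + 185) + 12464) = 28677*(33 + 12464) = 28677*12497 = 358376469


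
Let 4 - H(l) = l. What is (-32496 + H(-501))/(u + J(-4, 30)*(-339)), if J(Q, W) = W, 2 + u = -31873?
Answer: 31991/42045 ≈ 0.76088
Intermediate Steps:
u = -31875 (u = -2 - 31873 = -31875)
H(l) = 4 - l
(-32496 + H(-501))/(u + J(-4, 30)*(-339)) = (-32496 + (4 - 1*(-501)))/(-31875 + 30*(-339)) = (-32496 + (4 + 501))/(-31875 - 10170) = (-32496 + 505)/(-42045) = -31991*(-1/42045) = 31991/42045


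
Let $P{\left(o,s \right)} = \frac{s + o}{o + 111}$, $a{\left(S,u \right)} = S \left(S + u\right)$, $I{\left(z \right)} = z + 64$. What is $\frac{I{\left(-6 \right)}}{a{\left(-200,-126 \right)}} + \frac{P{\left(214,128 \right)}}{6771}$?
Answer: $\frac{199909}{191303320} \approx 0.001045$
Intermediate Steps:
$I{\left(z \right)} = 64 + z$
$P{\left(o,s \right)} = \frac{o + s}{111 + o}$
$\frac{I{\left(-6 \right)}}{a{\left(-200,-126 \right)}} + \frac{P{\left(214,128 \right)}}{6771} = \frac{64 - 6}{\left(-200\right) \left(-200 - 126\right)} + \frac{\frac{1}{111 + 214} \left(214 + 128\right)}{6771} = \frac{58}{\left(-200\right) \left(-326\right)} + \frac{1}{325} \cdot 342 \cdot \frac{1}{6771} = \frac{58}{65200} + \frac{1}{325} \cdot 342 \cdot \frac{1}{6771} = 58 \cdot \frac{1}{65200} + \frac{342}{325} \cdot \frac{1}{6771} = \frac{29}{32600} + \frac{114}{733525} = \frac{199909}{191303320}$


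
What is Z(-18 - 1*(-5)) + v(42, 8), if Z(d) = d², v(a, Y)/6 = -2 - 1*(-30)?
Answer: 337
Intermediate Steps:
v(a, Y) = 168 (v(a, Y) = 6*(-2 - 1*(-30)) = 6*(-2 + 30) = 6*28 = 168)
Z(-18 - 1*(-5)) + v(42, 8) = (-18 - 1*(-5))² + 168 = (-18 + 5)² + 168 = (-13)² + 168 = 169 + 168 = 337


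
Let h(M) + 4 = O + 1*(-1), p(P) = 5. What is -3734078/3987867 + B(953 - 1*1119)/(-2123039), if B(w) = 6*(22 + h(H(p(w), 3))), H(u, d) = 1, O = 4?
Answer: -7928095694284/8466397167813 ≈ -0.93642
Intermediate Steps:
h(M) = -1 (h(M) = -4 + (4 + 1*(-1)) = -4 + (4 - 1) = -4 + 3 = -1)
B(w) = 126 (B(w) = 6*(22 - 1) = 6*21 = 126)
-3734078/3987867 + B(953 - 1*1119)/(-2123039) = -3734078/3987867 + 126/(-2123039) = -3734078*1/3987867 + 126*(-1/2123039) = -3734078/3987867 - 126/2123039 = -7928095694284/8466397167813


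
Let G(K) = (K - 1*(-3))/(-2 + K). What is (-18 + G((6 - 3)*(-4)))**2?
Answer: 59049/196 ≈ 301.27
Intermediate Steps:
G(K) = (3 + K)/(-2 + K) (G(K) = (K + 3)/(-2 + K) = (3 + K)/(-2 + K))
(-18 + G((6 - 3)*(-4)))**2 = (-18 + (3 + (6 - 3)*(-4))/(-2 + (6 - 3)*(-4)))**2 = (-18 + (3 + 3*(-4))/(-2 + 3*(-4)))**2 = (-18 + (3 - 12)/(-2 - 12))**2 = (-18 - 9/(-14))**2 = (-18 - 1/14*(-9))**2 = (-18 + 9/14)**2 = (-243/14)**2 = 59049/196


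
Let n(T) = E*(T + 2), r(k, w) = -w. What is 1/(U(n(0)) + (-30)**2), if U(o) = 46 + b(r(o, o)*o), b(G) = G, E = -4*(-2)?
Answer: 1/690 ≈ 0.0014493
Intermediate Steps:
E = 8
n(T) = 16 + 8*T (n(T) = 8*(T + 2) = 8*(2 + T) = 16 + 8*T)
U(o) = 46 - o**2 (U(o) = 46 + (-o)*o = 46 - o**2)
1/(U(n(0)) + (-30)**2) = 1/((46 - (16 + 8*0)**2) + (-30)**2) = 1/((46 - (16 + 0)**2) + 900) = 1/((46 - 1*16**2) + 900) = 1/((46 - 1*256) + 900) = 1/((46 - 256) + 900) = 1/(-210 + 900) = 1/690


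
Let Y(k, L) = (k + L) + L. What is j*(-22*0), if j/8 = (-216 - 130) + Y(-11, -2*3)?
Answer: 0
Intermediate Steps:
Y(k, L) = k + 2*L (Y(k, L) = (L + k) + L = k + 2*L)
j = -2952 (j = 8*((-216 - 130) + (-11 + 2*(-2*3))) = 8*(-346 + (-11 + 2*(-6))) = 8*(-346 + (-11 - 12)) = 8*(-346 - 23) = 8*(-369) = -2952)
j*(-22*0) = -(-64944)*0 = -2952*0 = 0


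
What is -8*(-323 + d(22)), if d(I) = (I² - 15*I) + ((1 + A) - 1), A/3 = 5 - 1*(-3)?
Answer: 1160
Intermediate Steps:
A = 24 (A = 3*(5 - 1*(-3)) = 3*(5 + 3) = 3*8 = 24)
d(I) = 24 + I² - 15*I (d(I) = (I² - 15*I) + ((1 + 24) - 1) = (I² - 15*I) + (25 - 1) = (I² - 15*I) + 24 = 24 + I² - 15*I)
-8*(-323 + d(22)) = -8*(-323 + (24 + 22² - 15*22)) = -8*(-323 + (24 + 484 - 330)) = -8*(-323 + 178) = -8*(-145) = 1160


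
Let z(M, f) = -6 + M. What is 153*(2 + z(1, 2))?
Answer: -459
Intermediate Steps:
153*(2 + z(1, 2)) = 153*(2 + (-6 + 1)) = 153*(2 - 5) = 153*(-3) = -459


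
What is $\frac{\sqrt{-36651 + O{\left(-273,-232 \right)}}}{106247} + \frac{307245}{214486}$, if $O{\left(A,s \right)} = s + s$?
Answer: $\frac{307245}{214486} + \frac{i \sqrt{37115}}{106247} \approx 1.4325 + 0.0018133 i$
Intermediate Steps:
$O{\left(A,s \right)} = 2 s$
$\frac{\sqrt{-36651 + O{\left(-273,-232 \right)}}}{106247} + \frac{307245}{214486} = \frac{\sqrt{-36651 + 2 \left(-232\right)}}{106247} + \frac{307245}{214486} = \sqrt{-36651 - 464} \cdot \frac{1}{106247} + 307245 \cdot \frac{1}{214486} = \sqrt{-37115} \cdot \frac{1}{106247} + \frac{307245}{214486} = i \sqrt{37115} \cdot \frac{1}{106247} + \frac{307245}{214486} = \frac{i \sqrt{37115}}{106247} + \frac{307245}{214486} = \frac{307245}{214486} + \frac{i \sqrt{37115}}{106247}$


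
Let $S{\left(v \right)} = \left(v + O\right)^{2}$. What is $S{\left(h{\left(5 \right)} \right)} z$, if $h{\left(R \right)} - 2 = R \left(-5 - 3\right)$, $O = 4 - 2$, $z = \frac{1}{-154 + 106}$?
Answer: $-27$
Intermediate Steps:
$z = - \frac{1}{48}$ ($z = \frac{1}{-48} = - \frac{1}{48} \approx -0.020833$)
$O = 2$
$h{\left(R \right)} = 2 - 8 R$ ($h{\left(R \right)} = 2 + R \left(-5 - 3\right) = 2 + R \left(-8\right) = 2 - 8 R$)
$S{\left(v \right)} = \left(2 + v\right)^{2}$ ($S{\left(v \right)} = \left(v + 2\right)^{2} = \left(2 + v\right)^{2}$)
$S{\left(h{\left(5 \right)} \right)} z = \left(2 + \left(2 - 40\right)\right)^{2} \left(- \frac{1}{48}\right) = \left(2 - 38\right)^{2} \left(- \frac{1}{48}\right) = \left(-36\right)^{2} \left(- \frac{1}{48}\right) = 1296 \left(- \frac{1}{48}\right) = -27$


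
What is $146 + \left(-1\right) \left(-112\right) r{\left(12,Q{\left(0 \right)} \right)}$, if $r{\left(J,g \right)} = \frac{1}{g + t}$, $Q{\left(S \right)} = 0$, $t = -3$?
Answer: $\frac{326}{3} \approx 108.67$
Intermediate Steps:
$r{\left(J,g \right)} = \frac{1}{-3 + g}$ ($r{\left(J,g \right)} = \frac{1}{g - 3} = \frac{1}{-3 + g}$)
$146 + \left(-1\right) \left(-112\right) r{\left(12,Q{\left(0 \right)} \right)} = 146 + \frac{\left(-1\right) \left(-112\right)}{-3 + 0} = 146 + \frac{112}{-3} = 146 + 112 \left(- \frac{1}{3}\right) = 146 - \frac{112}{3} = \frac{326}{3}$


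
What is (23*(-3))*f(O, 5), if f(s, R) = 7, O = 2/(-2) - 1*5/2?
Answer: -483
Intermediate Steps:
O = -7/2 (O = 2*(-1/2) - 5*1/2 = -1 - 5/2 = -7/2 ≈ -3.5000)
(23*(-3))*f(O, 5) = (23*(-3))*7 = -69*7 = -483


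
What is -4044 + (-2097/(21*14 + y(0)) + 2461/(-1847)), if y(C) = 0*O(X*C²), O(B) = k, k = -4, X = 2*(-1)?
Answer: -733520495/181006 ≈ -4052.5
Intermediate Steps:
X = -2
O(B) = -4
y(C) = 0 (y(C) = 0*(-4) = 0)
-4044 + (-2097/(21*14 + y(0)) + 2461/(-1847)) = -4044 + (-2097/(21*14 + 0) + 2461/(-1847)) = -4044 + (-2097/(294 + 0) + 2461*(-1/1847)) = -4044 + (-2097/294 - 2461/1847) = -4044 + (-2097*1/294 - 2461/1847) = -4044 + (-699/98 - 2461/1847) = -4044 - 1532231/181006 = -733520495/181006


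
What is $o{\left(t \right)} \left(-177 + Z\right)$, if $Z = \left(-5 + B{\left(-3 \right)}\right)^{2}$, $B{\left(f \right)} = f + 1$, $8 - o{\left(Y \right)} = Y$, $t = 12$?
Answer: $512$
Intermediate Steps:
$o{\left(Y \right)} = 8 - Y$
$B{\left(f \right)} = 1 + f$
$Z = 49$ ($Z = \left(-5 + \left(1 - 3\right)\right)^{2} = \left(-5 - 2\right)^{2} = \left(-7\right)^{2} = 49$)
$o{\left(t \right)} \left(-177 + Z\right) = \left(8 - 12\right) \left(-177 + 49\right) = \left(8 - 12\right) \left(-128\right) = \left(-4\right) \left(-128\right) = 512$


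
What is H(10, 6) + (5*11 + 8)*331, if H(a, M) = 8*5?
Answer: 20893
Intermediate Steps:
H(a, M) = 40
H(10, 6) + (5*11 + 8)*331 = 40 + (5*11 + 8)*331 = 40 + (55 + 8)*331 = 40 + 63*331 = 40 + 20853 = 20893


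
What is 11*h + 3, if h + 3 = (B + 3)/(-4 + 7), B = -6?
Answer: -41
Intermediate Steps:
h = -4 (h = -3 + (-6 + 3)/(-4 + 7) = -3 - 3/3 = -3 - 3*1/3 = -3 - 1 = -4)
11*h + 3 = 11*(-4) + 3 = -44 + 3 = -41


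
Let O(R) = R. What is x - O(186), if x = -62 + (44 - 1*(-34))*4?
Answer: 64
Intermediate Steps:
x = 250 (x = -62 + (44 + 34)*4 = -62 + 78*4 = -62 + 312 = 250)
x - O(186) = 250 - 1*186 = 250 - 186 = 64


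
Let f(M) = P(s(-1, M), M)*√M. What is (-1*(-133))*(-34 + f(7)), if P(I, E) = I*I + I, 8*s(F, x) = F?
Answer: -4522 - 931*√7/64 ≈ -4560.5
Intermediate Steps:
s(F, x) = F/8
P(I, E) = I + I² (P(I, E) = I² + I = I + I²)
f(M) = -7*√M/64 (f(M) = (((⅛)*(-1))*(1 + (⅛)*(-1)))*√M = (-(1 - ⅛)/8)*√M = (-⅛*7/8)*√M = -7*√M/64)
(-1*(-133))*(-34 + f(7)) = (-1*(-133))*(-34 - 7*√7/64) = 133*(-34 - 7*√7/64) = -4522 - 931*√7/64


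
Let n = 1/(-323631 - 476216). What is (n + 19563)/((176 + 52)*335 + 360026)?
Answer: 7823703430/174529014941 ≈ 0.044828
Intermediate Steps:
n = -1/799847 (n = 1/(-799847) = -1/799847 ≈ -1.2502e-6)
(n + 19563)/((176 + 52)*335 + 360026) = (-1/799847 + 19563)/((176 + 52)*335 + 360026) = 15647406860/(799847*(228*335 + 360026)) = 15647406860/(799847*(76380 + 360026)) = (15647406860/799847)/436406 = (15647406860/799847)*(1/436406) = 7823703430/174529014941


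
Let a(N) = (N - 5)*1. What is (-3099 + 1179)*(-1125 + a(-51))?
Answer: 2267520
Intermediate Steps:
a(N) = -5 + N (a(N) = (-5 + N)*1 = -5 + N)
(-3099 + 1179)*(-1125 + a(-51)) = (-3099 + 1179)*(-1125 + (-5 - 51)) = -1920*(-1125 - 56) = -1920*(-1181) = 2267520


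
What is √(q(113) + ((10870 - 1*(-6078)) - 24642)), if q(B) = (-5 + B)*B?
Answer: √4510 ≈ 67.156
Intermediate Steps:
q(B) = B*(-5 + B)
√(q(113) + ((10870 - 1*(-6078)) - 24642)) = √(113*(-5 + 113) + ((10870 - 1*(-6078)) - 24642)) = √(113*108 + ((10870 + 6078) - 24642)) = √(12204 + (16948 - 24642)) = √(12204 - 7694) = √4510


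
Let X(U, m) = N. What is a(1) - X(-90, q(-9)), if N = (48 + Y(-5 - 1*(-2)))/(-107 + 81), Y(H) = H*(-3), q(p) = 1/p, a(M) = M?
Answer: 83/26 ≈ 3.1923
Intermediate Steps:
Y(H) = -3*H
N = -57/26 (N = (48 - 3*(-5 - 1*(-2)))/(-107 + 81) = (48 - 3*(-5 + 2))/(-26) = (48 - 3*(-3))*(-1/26) = (48 + 9)*(-1/26) = 57*(-1/26) = -57/26 ≈ -2.1923)
X(U, m) = -57/26
a(1) - X(-90, q(-9)) = 1 - 1*(-57/26) = 1 + 57/26 = 83/26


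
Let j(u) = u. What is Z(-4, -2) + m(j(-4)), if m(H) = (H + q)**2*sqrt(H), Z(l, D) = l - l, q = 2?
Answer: 8*I ≈ 8.0*I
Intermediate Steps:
Z(l, D) = 0
m(H) = sqrt(H)*(2 + H)**2 (m(H) = (H + 2)**2*sqrt(H) = (2 + H)**2*sqrt(H) = sqrt(H)*(2 + H)**2)
Z(-4, -2) + m(j(-4)) = 0 + sqrt(-4)*(2 - 4)**2 = 0 + (2*I)*(-2)**2 = 0 + (2*I)*4 = 0 + 8*I = 8*I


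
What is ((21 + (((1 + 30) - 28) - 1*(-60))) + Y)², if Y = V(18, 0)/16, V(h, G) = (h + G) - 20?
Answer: 450241/64 ≈ 7035.0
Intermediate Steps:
V(h, G) = -20 + G + h (V(h, G) = (G + h) - 20 = -20 + G + h)
Y = -⅛ (Y = (-20 + 0 + 18)/16 = -2*1/16 = -⅛ ≈ -0.12500)
((21 + (((1 + 30) - 28) - 1*(-60))) + Y)² = ((21 + (((1 + 30) - 28) - 1*(-60))) - ⅛)² = ((21 + ((31 - 28) + 60)) - ⅛)² = ((21 + (3 + 60)) - ⅛)² = ((21 + 63) - ⅛)² = (84 - ⅛)² = (671/8)² = 450241/64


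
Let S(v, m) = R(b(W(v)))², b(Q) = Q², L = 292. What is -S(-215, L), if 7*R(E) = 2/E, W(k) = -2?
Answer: -1/196 ≈ -0.0051020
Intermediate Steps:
R(E) = 2/(7*E) (R(E) = (2/E)/7 = 2/(7*E))
S(v, m) = 1/196 (S(v, m) = (2/(7*((-2)²)))² = ((2/7)/4)² = ((2/7)*(¼))² = (1/14)² = 1/196)
-S(-215, L) = -1*1/196 = -1/196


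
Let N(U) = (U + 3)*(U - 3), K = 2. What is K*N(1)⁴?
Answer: 8192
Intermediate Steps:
N(U) = (-3 + U)*(3 + U) (N(U) = (3 + U)*(-3 + U) = (-3 + U)*(3 + U))
K*N(1)⁴ = 2*(-9 + 1²)⁴ = 2*(-9 + 1)⁴ = 2*(-8)⁴ = 2*4096 = 8192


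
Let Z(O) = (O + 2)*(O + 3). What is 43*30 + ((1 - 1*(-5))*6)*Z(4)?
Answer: 2802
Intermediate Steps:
Z(O) = (2 + O)*(3 + O)
43*30 + ((1 - 1*(-5))*6)*Z(4) = 43*30 + ((1 - 1*(-5))*6)*(6 + 4² + 5*4) = 1290 + ((1 + 5)*6)*(6 + 16 + 20) = 1290 + (6*6)*42 = 1290 + 36*42 = 1290 + 1512 = 2802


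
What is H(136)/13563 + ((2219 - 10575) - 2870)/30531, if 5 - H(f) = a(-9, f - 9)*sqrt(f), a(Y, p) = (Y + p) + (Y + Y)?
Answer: -50701861/138030651 - 200*sqrt(34)/13563 ≈ -0.45331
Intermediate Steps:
a(Y, p) = p + 3*Y (a(Y, p) = (Y + p) + 2*Y = p + 3*Y)
H(f) = 5 - sqrt(f)*(-36 + f) (H(f) = 5 - ((f - 9) + 3*(-9))*sqrt(f) = 5 - ((-9 + f) - 27)*sqrt(f) = 5 - (-36 + f)*sqrt(f) = 5 - sqrt(f)*(-36 + f))
H(136)/13563 + ((2219 - 10575) - 2870)/30531 = (5 + sqrt(136)*(36 - 1*136))/13563 + ((2219 - 10575) - 2870)/30531 = (5 + (2*sqrt(34))*(36 - 136))*(1/13563) + (-8356 - 2870)*(1/30531) = (5 + (2*sqrt(34))*(-100))*(1/13563) - 11226*1/30531 = (5 - 200*sqrt(34))*(1/13563) - 3742/10177 = (5/13563 - 200*sqrt(34)/13563) - 3742/10177 = -50701861/138030651 - 200*sqrt(34)/13563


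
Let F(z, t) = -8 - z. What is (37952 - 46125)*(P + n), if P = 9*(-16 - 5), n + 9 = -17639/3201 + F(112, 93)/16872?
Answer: 340276328488/204573 ≈ 1.6634e+6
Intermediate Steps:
n = -32668949/2250303 (n = -9 + (-17639/3201 + (-8 - 1*112)/16872) = -9 + (-17639*1/3201 + (-8 - 112)*(1/16872)) = -9 + (-17639/3201 - 120*1/16872) = -9 + (-17639/3201 - 5/703) = -9 - 12416222/2250303 = -32668949/2250303 ≈ -14.518)
P = -189 (P = 9*(-21) = -189)
(37952 - 46125)*(P + n) = (37952 - 46125)*(-189 - 32668949/2250303) = -8173*(-457976216/2250303) = 340276328488/204573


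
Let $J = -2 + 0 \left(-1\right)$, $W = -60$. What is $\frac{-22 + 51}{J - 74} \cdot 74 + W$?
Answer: $- \frac{3353}{38} \approx -88.237$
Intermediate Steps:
$J = -2$ ($J = -2 + 0 = -2$)
$\frac{-22 + 51}{J - 74} \cdot 74 + W = \frac{-22 + 51}{-2 - 74} \cdot 74 - 60 = \frac{29}{-76} \cdot 74 - 60 = 29 \left(- \frac{1}{76}\right) 74 - 60 = \left(- \frac{29}{76}\right) 74 - 60 = - \frac{1073}{38} - 60 = - \frac{3353}{38}$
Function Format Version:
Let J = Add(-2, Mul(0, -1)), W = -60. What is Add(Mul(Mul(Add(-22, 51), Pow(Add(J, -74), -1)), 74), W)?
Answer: Rational(-3353, 38) ≈ -88.237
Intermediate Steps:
J = -2 (J = Add(-2, 0) = -2)
Add(Mul(Mul(Add(-22, 51), Pow(Add(J, -74), -1)), 74), W) = Add(Mul(Mul(Add(-22, 51), Pow(Add(-2, -74), -1)), 74), -60) = Add(Mul(Mul(29, Pow(-76, -1)), 74), -60) = Add(Mul(Mul(29, Rational(-1, 76)), 74), -60) = Add(Mul(Rational(-29, 76), 74), -60) = Add(Rational(-1073, 38), -60) = Rational(-3353, 38)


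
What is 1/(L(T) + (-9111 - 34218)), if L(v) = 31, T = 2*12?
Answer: -1/43298 ≈ -2.3096e-5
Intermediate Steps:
T = 24
1/(L(T) + (-9111 - 34218)) = 1/(31 + (-9111 - 34218)) = 1/(31 - 43329) = 1/(-43298) = -1/43298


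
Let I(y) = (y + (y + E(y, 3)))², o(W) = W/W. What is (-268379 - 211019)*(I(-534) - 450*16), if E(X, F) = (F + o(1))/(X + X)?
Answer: -38735949904742902/71289 ≈ -5.4336e+11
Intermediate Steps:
o(W) = 1
E(X, F) = (1 + F)/(2*X) (E(X, F) = (F + 1)/(X + X) = (1 + F)/((2*X)) = (1 + F)*(1/(2*X)) = (1 + F)/(2*X))
I(y) = (2*y + 2/y)² (I(y) = (y + (y + (1 + 3)/(2*y)))² = (y + (y + (½)*4/y))² = (y + (y + 2/y))² = (2*y + 2/y)²)
(-268379 - 211019)*(I(-534) - 450*16) = (-268379 - 211019)*(4*(1 + (-534)²)²/(-534)² - 450*16) = -479398*(4*(1/285156)*(1 + 285156)² - 7200) = -479398*(4*(1/285156)*285157² - 7200) = -479398*(4*(1/285156)*81314514649 - 7200) = -479398*(81314514649/71289 - 7200) = -479398*80801233849/71289 = -38735949904742902/71289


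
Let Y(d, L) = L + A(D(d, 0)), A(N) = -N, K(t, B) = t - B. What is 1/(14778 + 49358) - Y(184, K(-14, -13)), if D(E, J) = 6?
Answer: 448953/64136 ≈ 7.0000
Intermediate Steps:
Y(d, L) = -6 + L (Y(d, L) = L - 1*6 = L - 6 = -6 + L)
1/(14778 + 49358) - Y(184, K(-14, -13)) = 1/(14778 + 49358) - (-6 + (-14 - 1*(-13))) = 1/64136 - (-6 + (-14 + 13)) = 1/64136 - (-6 - 1) = 1/64136 - 1*(-7) = 1/64136 + 7 = 448953/64136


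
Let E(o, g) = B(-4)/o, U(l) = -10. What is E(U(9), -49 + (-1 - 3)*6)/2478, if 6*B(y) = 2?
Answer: -1/74340 ≈ -1.3452e-5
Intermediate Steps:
B(y) = ⅓ (B(y) = (⅙)*2 = ⅓)
E(o, g) = 1/(3*o)
E(U(9), -49 + (-1 - 3)*6)/2478 = ((⅓)/(-10))/2478 = ((⅓)*(-⅒))*(1/2478) = -1/30*1/2478 = -1/74340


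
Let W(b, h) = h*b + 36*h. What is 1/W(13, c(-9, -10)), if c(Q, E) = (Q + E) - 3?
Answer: -1/1078 ≈ -0.00092764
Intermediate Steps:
c(Q, E) = -3 + E + Q (c(Q, E) = (E + Q) - 3 = -3 + E + Q)
W(b, h) = 36*h + b*h (W(b, h) = b*h + 36*h = 36*h + b*h)
1/W(13, c(-9, -10)) = 1/((-3 - 10 - 9)*(36 + 13)) = 1/(-22*49) = 1/(-1078) = -1/1078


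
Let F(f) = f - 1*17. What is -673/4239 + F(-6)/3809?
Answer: -2660954/16146351 ≈ -0.16480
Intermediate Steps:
F(f) = -17 + f (F(f) = f - 17 = -17 + f)
-673/4239 + F(-6)/3809 = -673/4239 + (-17 - 6)/3809 = -673*1/4239 - 23*1/3809 = -673/4239 - 23/3809 = -2660954/16146351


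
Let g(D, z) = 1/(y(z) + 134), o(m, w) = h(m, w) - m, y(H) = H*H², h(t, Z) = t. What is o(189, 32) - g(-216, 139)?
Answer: -1/2685753 ≈ -3.7233e-7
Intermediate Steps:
y(H) = H³
o(m, w) = 0 (o(m, w) = m - m = 0)
g(D, z) = 1/(134 + z³) (g(D, z) = 1/(z³ + 134) = 1/(134 + z³))
o(189, 32) - g(-216, 139) = 0 - 1/(134 + 139³) = 0 - 1/(134 + 2685619) = 0 - 1/2685753 = -1/2685753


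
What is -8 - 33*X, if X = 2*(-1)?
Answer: 58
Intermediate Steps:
X = -2
-8 - 33*X = -8 - 33*(-2) = -8 + 66 = 58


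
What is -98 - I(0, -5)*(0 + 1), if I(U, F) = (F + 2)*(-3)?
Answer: -107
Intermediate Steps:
I(U, F) = -6 - 3*F (I(U, F) = (2 + F)*(-3) = -6 - 3*F)
-98 - I(0, -5)*(0 + 1) = -98 - (-6 - 3*(-5))*(0 + 1) = -98 - (-6 + 15) = -98 - 9 = -107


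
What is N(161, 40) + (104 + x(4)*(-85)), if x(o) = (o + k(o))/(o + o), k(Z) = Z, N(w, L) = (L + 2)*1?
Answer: 61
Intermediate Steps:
N(w, L) = 2 + L (N(w, L) = (2 + L)*1 = 2 + L)
x(o) = 1 (x(o) = (o + o)/(o + o) = (2*o)/((2*o)) = (2*o)*(1/(2*o)) = 1)
N(161, 40) + (104 + x(4)*(-85)) = (2 + 40) + (104 + 1*(-85)) = 42 + (104 - 85) = 42 + 19 = 61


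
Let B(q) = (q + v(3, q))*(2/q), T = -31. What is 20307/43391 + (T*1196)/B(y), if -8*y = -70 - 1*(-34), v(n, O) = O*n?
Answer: -402150565/86782 ≈ -4634.0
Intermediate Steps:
y = 9/2 (y = -(-70 - 1*(-34))/8 = -(-70 + 34)/8 = -⅛*(-36) = 9/2 ≈ 4.5000)
B(q) = 8 (B(q) = (q + q*3)*(2/q) = (q + 3*q)*(2/q) = (4*q)*(2/q) = 8)
20307/43391 + (T*1196)/B(y) = 20307/43391 - 31*1196/8 = 20307*(1/43391) - 37076*⅛ = 20307/43391 - 9269/2 = -402150565/86782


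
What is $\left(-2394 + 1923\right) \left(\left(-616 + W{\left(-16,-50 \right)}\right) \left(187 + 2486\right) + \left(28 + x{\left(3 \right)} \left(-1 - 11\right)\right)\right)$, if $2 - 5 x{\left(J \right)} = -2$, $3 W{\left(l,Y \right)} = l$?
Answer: $\frac{3911197188}{5} \approx 7.8224 \cdot 10^{8}$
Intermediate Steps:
$W{\left(l,Y \right)} = \frac{l}{3}$
$x{\left(J \right)} = \frac{4}{5}$ ($x{\left(J \right)} = \frac{2}{5} - - \frac{2}{5} = \frac{2}{5} + \frac{2}{5} = \frac{4}{5}$)
$\left(-2394 + 1923\right) \left(\left(-616 + W{\left(-16,-50 \right)}\right) \left(187 + 2486\right) + \left(28 + x{\left(3 \right)} \left(-1 - 11\right)\right)\right) = \left(-2394 + 1923\right) \left(\left(-616 + \frac{1}{3} \left(-16\right)\right) \left(187 + 2486\right) + \left(28 + \frac{4 \left(-1 - 11\right)}{5}\right)\right) = - 471 \left(\left(-616 - \frac{16}{3}\right) 2673 + \left(28 + \frac{4}{5} \left(-12\right)\right)\right) = - 471 \left(\left(- \frac{1864}{3}\right) 2673 + \left(28 - \frac{48}{5}\right)\right) = - 471 \left(-1660824 + \frac{92}{5}\right) = \left(-471\right) \left(- \frac{8304028}{5}\right) = \frac{3911197188}{5}$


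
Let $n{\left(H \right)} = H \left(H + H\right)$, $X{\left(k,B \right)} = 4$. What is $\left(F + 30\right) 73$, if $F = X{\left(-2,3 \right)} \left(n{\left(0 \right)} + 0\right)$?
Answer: $2190$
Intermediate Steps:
$n{\left(H \right)} = 2 H^{2}$ ($n{\left(H \right)} = H 2 H = 2 H^{2}$)
$F = 0$ ($F = 4 \left(2 \cdot 0^{2} + 0\right) = 4 \left(2 \cdot 0 + 0\right) = 4 \left(0 + 0\right) = 4 \cdot 0 = 0$)
$\left(F + 30\right) 73 = \left(0 + 30\right) 73 = 30 \cdot 73 = 2190$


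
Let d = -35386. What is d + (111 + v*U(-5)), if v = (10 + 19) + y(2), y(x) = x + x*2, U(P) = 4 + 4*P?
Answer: -35835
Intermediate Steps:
y(x) = 3*x (y(x) = x + 2*x = 3*x)
v = 35 (v = (10 + 19) + 3*2 = 29 + 6 = 35)
d + (111 + v*U(-5)) = -35386 + (111 + 35*(4 + 4*(-5))) = -35386 + (111 + 35*(4 - 20)) = -35386 + (111 + 35*(-16)) = -35386 + (111 - 560) = -35386 - 449 = -35835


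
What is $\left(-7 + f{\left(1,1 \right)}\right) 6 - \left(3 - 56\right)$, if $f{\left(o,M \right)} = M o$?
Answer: $17$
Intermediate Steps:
$\left(-7 + f{\left(1,1 \right)}\right) 6 - \left(3 - 56\right) = \left(-7 + 1 \cdot 1\right) 6 - \left(3 - 56\right) = \left(-7 + 1\right) 6 - \left(3 - 56\right) = \left(-6\right) 6 - -53 = -36 + 53 = 17$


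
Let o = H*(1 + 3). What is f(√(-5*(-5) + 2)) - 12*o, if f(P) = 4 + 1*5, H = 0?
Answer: 9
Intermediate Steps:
o = 0 (o = 0*(1 + 3) = 0*4 = 0)
f(P) = 9 (f(P) = 4 + 5 = 9)
f(√(-5*(-5) + 2)) - 12*o = 9 - 12*0 = 9 + 0 = 9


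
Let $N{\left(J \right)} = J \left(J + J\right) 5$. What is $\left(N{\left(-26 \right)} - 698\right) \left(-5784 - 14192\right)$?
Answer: $-121094512$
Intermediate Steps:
$N{\left(J \right)} = 10 J^{2}$ ($N{\left(J \right)} = J 2 J 5 = 2 J^{2} \cdot 5 = 10 J^{2}$)
$\left(N{\left(-26 \right)} - 698\right) \left(-5784 - 14192\right) = \left(10 \left(-26\right)^{2} - 698\right) \left(-5784 - 14192\right) = \left(10 \cdot 676 - 698\right) \left(-19976\right) = \left(6760 - 698\right) \left(-19976\right) = 6062 \left(-19976\right) = -121094512$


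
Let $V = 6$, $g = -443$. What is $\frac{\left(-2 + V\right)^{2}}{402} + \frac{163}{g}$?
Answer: $- \frac{29219}{89043} \approx -0.32815$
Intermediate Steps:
$\frac{\left(-2 + V\right)^{2}}{402} + \frac{163}{g} = \frac{\left(-2 + 6\right)^{2}}{402} + \frac{163}{-443} = 4^{2} \cdot \frac{1}{402} + 163 \left(- \frac{1}{443}\right) = 16 \cdot \frac{1}{402} - \frac{163}{443} = \frac{8}{201} - \frac{163}{443} = - \frac{29219}{89043}$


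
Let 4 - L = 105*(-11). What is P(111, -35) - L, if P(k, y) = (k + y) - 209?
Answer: -1292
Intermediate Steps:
P(k, y) = -209 + k + y
L = 1159 (L = 4 - 105*(-11) = 4 - 1*(-1155) = 4 + 1155 = 1159)
P(111, -35) - L = (-209 + 111 - 35) - 1*1159 = -133 - 1159 = -1292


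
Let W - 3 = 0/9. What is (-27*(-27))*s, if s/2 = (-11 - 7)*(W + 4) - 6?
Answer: -192456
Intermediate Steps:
W = 3 (W = 3 + 0/9 = 3 + 0*(⅑) = 3 + 0 = 3)
s = -264 (s = 2*((-11 - 7)*(3 + 4) - 6) = 2*(-18*7 - 6) = 2*(-126 - 6) = 2*(-132) = -264)
(-27*(-27))*s = -27*(-27)*(-264) = 729*(-264) = -192456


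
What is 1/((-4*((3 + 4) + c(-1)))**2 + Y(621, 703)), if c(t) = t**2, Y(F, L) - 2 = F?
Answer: 1/1647 ≈ 0.00060716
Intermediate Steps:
Y(F, L) = 2 + F
1/((-4*((3 + 4) + c(-1)))**2 + Y(621, 703)) = 1/((-4*((3 + 4) + (-1)**2))**2 + (2 + 621)) = 1/((-4*(7 + 1))**2 + 623) = 1/((-4*8)**2 + 623) = 1/((-32)**2 + 623) = 1/(1024 + 623) = 1/1647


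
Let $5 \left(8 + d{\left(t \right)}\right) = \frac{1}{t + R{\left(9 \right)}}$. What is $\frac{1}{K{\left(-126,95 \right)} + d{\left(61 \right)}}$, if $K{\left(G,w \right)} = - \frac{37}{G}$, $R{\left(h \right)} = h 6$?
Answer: $- \frac{72450}{558199} \approx -0.12979$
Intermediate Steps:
$R{\left(h \right)} = 6 h$
$d{\left(t \right)} = -8 + \frac{1}{5 \left(54 + t\right)}$ ($d{\left(t \right)} = -8 + \frac{1}{5 \left(t + 6 \cdot 9\right)} = -8 + \frac{1}{5 \left(t + 54\right)} = -8 + \frac{1}{5 \left(54 + t\right)}$)
$\frac{1}{K{\left(-126,95 \right)} + d{\left(61 \right)}} = \frac{1}{- \frac{37}{-126} + \frac{-2159 - 2440}{5 \left(54 + 61\right)}} = \frac{1}{\left(-37\right) \left(- \frac{1}{126}\right) + \frac{-2159 - 2440}{5 \cdot 115}} = \frac{1}{\frac{37}{126} + \frac{1}{5} \cdot \frac{1}{115} \left(-4599\right)} = \frac{1}{\frac{37}{126} - \frac{4599}{575}} = \frac{1}{- \frac{558199}{72450}} = - \frac{72450}{558199}$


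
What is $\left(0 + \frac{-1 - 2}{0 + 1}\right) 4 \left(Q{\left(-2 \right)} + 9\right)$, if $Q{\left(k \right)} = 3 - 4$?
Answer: $-96$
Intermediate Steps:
$Q{\left(k \right)} = -1$ ($Q{\left(k \right)} = 3 - 4 = -1$)
$\left(0 + \frac{-1 - 2}{0 + 1}\right) 4 \left(Q{\left(-2 \right)} + 9\right) = \left(0 + \frac{-1 - 2}{0 + 1}\right) 4 \left(-1 + 9\right) = \left(0 - \frac{3}{1}\right) 4 \cdot 8 = \left(0 - 3\right) 4 \cdot 8 = \left(-3\right) 4 \cdot 8 = \left(-12\right) 8 = -96$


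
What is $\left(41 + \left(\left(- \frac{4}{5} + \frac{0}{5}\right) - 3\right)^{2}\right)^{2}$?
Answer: $\frac{1920996}{625} \approx 3073.6$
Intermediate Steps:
$\left(41 + \left(\left(- \frac{4}{5} + \frac{0}{5}\right) - 3\right)^{2}\right)^{2} = \left(41 + \left(\left(\left(-4\right) \frac{1}{5} + 0 \cdot \frac{1}{5}\right) - 3\right)^{2}\right)^{2} = \left(41 + \left(\left(- \frac{4}{5} + 0\right) - 3\right)^{2}\right)^{2} = \left(41 + \left(- \frac{4}{5} - 3\right)^{2}\right)^{2} = \left(41 + \left(- \frac{19}{5}\right)^{2}\right)^{2} = \left(41 + \frac{361}{25}\right)^{2} = \left(\frac{1386}{25}\right)^{2} = \frac{1920996}{625}$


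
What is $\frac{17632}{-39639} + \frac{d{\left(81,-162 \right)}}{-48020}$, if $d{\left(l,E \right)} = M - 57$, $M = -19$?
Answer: $- \frac{210919019}{475866195} \approx -0.44323$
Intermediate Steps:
$d{\left(l,E \right)} = -76$ ($d{\left(l,E \right)} = -19 - 57 = -76$)
$\frac{17632}{-39639} + \frac{d{\left(81,-162 \right)}}{-48020} = \frac{17632}{-39639} - \frac{76}{-48020} = 17632 \left(- \frac{1}{39639}\right) - - \frac{19}{12005} = - \frac{17632}{39639} + \frac{19}{12005} = - \frac{210919019}{475866195}$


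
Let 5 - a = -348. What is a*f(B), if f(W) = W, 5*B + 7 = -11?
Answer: -6354/5 ≈ -1270.8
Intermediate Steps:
B = -18/5 (B = -7/5 + (⅕)*(-11) = -7/5 - 11/5 = -18/5 ≈ -3.6000)
a = 353 (a = 5 - 1*(-348) = 5 + 348 = 353)
a*f(B) = 353*(-18/5) = -6354/5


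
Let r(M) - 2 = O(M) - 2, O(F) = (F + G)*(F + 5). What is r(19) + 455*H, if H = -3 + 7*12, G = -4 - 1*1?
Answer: 37191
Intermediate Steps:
G = -5 (G = -4 - 1 = -5)
H = 81 (H = -3 + 84 = 81)
O(F) = (-5 + F)*(5 + F) (O(F) = (F - 5)*(F + 5) = (-5 + F)*(5 + F))
r(M) = -25 + M² (r(M) = 2 + ((-25 + M²) - 2) = 2 + (-27 + M²) = -25 + M²)
r(19) + 455*H = (-25 + 19²) + 455*81 = (-25 + 361) + 36855 = 336 + 36855 = 37191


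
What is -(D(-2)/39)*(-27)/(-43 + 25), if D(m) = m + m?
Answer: 2/13 ≈ 0.15385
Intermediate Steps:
D(m) = 2*m
-(D(-2)/39)*(-27)/(-43 + 25) = -((2*(-2))/39)*(-27)/(-43 + 25) = --4*1/39*(-27)/(-18) = -(-4/39*(-27))*(-1)/18 = -36*(-1)/(13*18) = -1*(-2/13) = 2/13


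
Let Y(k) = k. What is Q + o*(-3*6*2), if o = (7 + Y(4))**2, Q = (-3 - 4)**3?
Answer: -4699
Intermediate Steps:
Q = -343 (Q = (-7)**3 = -343)
o = 121 (o = (7 + 4)**2 = 11**2 = 121)
Q + o*(-3*6*2) = -343 + 121*(-3*6*2) = -343 + 121*(-18*2) = -343 + 121*(-36) = -343 - 4356 = -4699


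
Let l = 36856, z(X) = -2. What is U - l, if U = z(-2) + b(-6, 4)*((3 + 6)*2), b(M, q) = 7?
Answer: -36732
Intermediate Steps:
U = 124 (U = -2 + 7*((3 + 6)*2) = -2 + 7*(9*2) = -2 + 7*18 = -2 + 126 = 124)
U - l = 124 - 1*36856 = 124 - 36856 = -36732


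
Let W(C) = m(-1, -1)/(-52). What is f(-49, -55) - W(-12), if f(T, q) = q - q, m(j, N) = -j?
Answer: 1/52 ≈ 0.019231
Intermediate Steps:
f(T, q) = 0
W(C) = -1/52 (W(C) = -1*(-1)/(-52) = 1*(-1/52) = -1/52)
f(-49, -55) - W(-12) = 0 - 1*(-1/52) = 0 + 1/52 = 1/52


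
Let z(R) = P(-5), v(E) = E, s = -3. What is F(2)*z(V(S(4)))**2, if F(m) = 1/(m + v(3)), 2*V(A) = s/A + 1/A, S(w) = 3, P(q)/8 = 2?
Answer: 256/5 ≈ 51.200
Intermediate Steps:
P(q) = 16 (P(q) = 8*2 = 16)
V(A) = -1/A (V(A) = (-3/A + 1/A)/2 = (-2/A)/2 = -1/A)
z(R) = 16
F(m) = 1/(3 + m) (F(m) = 1/(m + 3) = 1/(3 + m))
F(2)*z(V(S(4)))**2 = 16**2/(3 + 2) = 256/5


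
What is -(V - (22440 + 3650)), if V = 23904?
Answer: 2186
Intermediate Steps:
-(V - (22440 + 3650)) = -(23904 - (22440 + 3650)) = -(23904 - 1*26090) = -(23904 - 26090) = -1*(-2186) = 2186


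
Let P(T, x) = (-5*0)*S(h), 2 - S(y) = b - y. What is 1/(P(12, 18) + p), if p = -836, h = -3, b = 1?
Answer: -1/836 ≈ -0.0011962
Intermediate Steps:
S(y) = 1 + y (S(y) = 2 - (1 - y) = 2 + (-1 + y) = 1 + y)
P(T, x) = 0 (P(T, x) = (-5*0)*(1 - 3) = 0*(-2) = 0)
1/(P(12, 18) + p) = 1/(0 - 836) = 1/(-836) = -1/836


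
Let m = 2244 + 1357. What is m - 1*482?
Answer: 3119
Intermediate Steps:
m = 3601
m - 1*482 = 3601 - 1*482 = 3601 - 482 = 3119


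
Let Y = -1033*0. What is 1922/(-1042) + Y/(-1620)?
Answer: -961/521 ≈ -1.8445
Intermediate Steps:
Y = 0
1922/(-1042) + Y/(-1620) = 1922/(-1042) + 0/(-1620) = 1922*(-1/1042) + 0*(-1/1620) = -961/521 + 0 = -961/521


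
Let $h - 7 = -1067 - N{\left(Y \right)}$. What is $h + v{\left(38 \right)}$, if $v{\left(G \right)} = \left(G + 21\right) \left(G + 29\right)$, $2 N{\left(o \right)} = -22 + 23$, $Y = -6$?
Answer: $\frac{5785}{2} \approx 2892.5$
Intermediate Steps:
$N{\left(o \right)} = \frac{1}{2}$ ($N{\left(o \right)} = \frac{-22 + 23}{2} = \frac{1}{2} \cdot 1 = \frac{1}{2}$)
$h = - \frac{2121}{2}$ ($h = 7 - \frac{2135}{2} = - \frac{2121}{2} \approx -1060.5$)
$v{\left(G \right)} = \left(21 + G\right) \left(29 + G\right)$
$h + v{\left(38 \right)} = - \frac{2121}{2} + \left(609 + 38^{2} + 50 \cdot 38\right) = - \frac{2121}{2} + \left(609 + 1444 + 1900\right) = - \frac{2121}{2} + 3953 = \frac{5785}{2}$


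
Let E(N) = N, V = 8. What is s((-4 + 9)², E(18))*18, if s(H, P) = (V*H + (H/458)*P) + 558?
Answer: 3128526/229 ≈ 13662.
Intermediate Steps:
s(H, P) = 558 + 8*H + H*P/458 (s(H, P) = (8*H + (H/458)*P) + 558 = (8*H + H*P/458) + 558 = 558 + 8*H + H*P/458)
s((-4 + 9)², E(18))*18 = (558 + 8*(-4 + 9)² + (1/458)*(-4 + 9)²*18)*18 = (558 + 8*5² + (1/458)*5²*18)*18 = (558 + 8*25 + (1/458)*25*18)*18 = (558 + 200 + 225/229)*18 = (173807/229)*18 = 3128526/229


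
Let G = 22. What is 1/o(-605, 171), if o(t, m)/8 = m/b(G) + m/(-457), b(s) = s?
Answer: 5027/297540 ≈ 0.016895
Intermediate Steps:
o(t, m) = 1740*m/5027 (o(t, m) = 8*(m/22 + m/(-457)) = 8*(m*(1/22) + m*(-1/457)) = 8*(m/22 - m/457) = 8*(435*m/10054) = 1740*m/5027)
1/o(-605, 171) = 1/((1740/5027)*171) = 1/(297540/5027) = 5027/297540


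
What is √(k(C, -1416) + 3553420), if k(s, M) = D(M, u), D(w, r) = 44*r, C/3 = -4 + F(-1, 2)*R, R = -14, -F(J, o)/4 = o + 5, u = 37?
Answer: 14*√18138 ≈ 1885.5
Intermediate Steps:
F(J, o) = -20 - 4*o (F(J, o) = -4*(o + 5) = -4*(5 + o) = -20 - 4*o)
C = 1164 (C = 3*(-4 + (-20 - 4*2)*(-14)) = 3*(-4 + (-20 - 8)*(-14)) = 3*(-4 - 28*(-14)) = 3*(-4 + 392) = 3*388 = 1164)
k(s, M) = 1628 (k(s, M) = 44*37 = 1628)
√(k(C, -1416) + 3553420) = √(1628 + 3553420) = √3555048 = 14*√18138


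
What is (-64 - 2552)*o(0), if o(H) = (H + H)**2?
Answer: 0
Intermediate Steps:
o(H) = 4*H**2 (o(H) = (2*H)**2 = 4*H**2)
(-64 - 2552)*o(0) = (-64 - 2552)*(4*0**2) = -10464*0 = -2616*0 = 0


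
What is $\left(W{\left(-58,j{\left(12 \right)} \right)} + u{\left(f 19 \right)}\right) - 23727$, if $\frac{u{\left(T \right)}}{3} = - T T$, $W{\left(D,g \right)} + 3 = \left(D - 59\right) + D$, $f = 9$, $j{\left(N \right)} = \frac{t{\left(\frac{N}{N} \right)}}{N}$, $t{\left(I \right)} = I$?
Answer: $-111628$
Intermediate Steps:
$j{\left(N \right)} = \frac{1}{N}$ ($j{\left(N \right)} = \frac{N \frac{1}{N}}{N} = 1 \frac{1}{N} = \frac{1}{N}$)
$W{\left(D,g \right)} = -62 + 2 D$ ($W{\left(D,g \right)} = -3 + \left(\left(D - 59\right) + D\right) = -3 + \left(\left(-59 + D\right) + D\right) = -3 + \left(-59 + 2 D\right) = -62 + 2 D$)
$u{\left(T \right)} = - 3 T^{2}$ ($u{\left(T \right)} = 3 \left(- T T\right) = 3 \left(- T^{2}\right) = - 3 T^{2}$)
$\left(W{\left(-58,j{\left(12 \right)} \right)} + u{\left(f 19 \right)}\right) - 23727 = \left(\left(-62 + 2 \left(-58\right)\right) - 3 \left(9 \cdot 19\right)^{2}\right) - 23727 = \left(\left(-62 - 116\right) - 3 \cdot 171^{2}\right) - 23727 = \left(-178 - 87723\right) - 23727 = -87901 - 23727 = -111628$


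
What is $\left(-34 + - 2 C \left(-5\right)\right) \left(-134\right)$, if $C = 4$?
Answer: $-804$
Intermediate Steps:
$\left(-34 + - 2 C \left(-5\right)\right) \left(-134\right) = \left(-34 + \left(-2\right) 4 \left(-5\right)\right) \left(-134\right) = \left(-34 - -40\right) \left(-134\right) = \left(-34 + 40\right) \left(-134\right) = 6 \left(-134\right) = -804$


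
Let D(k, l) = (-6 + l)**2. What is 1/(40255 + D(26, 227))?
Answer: 1/89096 ≈ 1.1224e-5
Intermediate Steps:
1/(40255 + D(26, 227)) = 1/(40255 + (-6 + 227)**2) = 1/(40255 + 221**2) = 1/(40255 + 48841) = 1/89096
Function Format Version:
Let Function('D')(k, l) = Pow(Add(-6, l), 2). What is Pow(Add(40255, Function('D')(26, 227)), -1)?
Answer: Rational(1, 89096) ≈ 1.1224e-5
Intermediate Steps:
Pow(Add(40255, Function('D')(26, 227)), -1) = Pow(Add(40255, Pow(Add(-6, 227), 2)), -1) = Pow(Add(40255, Pow(221, 2)), -1) = Pow(Add(40255, 48841), -1) = Pow(89096, -1) = Rational(1, 89096)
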